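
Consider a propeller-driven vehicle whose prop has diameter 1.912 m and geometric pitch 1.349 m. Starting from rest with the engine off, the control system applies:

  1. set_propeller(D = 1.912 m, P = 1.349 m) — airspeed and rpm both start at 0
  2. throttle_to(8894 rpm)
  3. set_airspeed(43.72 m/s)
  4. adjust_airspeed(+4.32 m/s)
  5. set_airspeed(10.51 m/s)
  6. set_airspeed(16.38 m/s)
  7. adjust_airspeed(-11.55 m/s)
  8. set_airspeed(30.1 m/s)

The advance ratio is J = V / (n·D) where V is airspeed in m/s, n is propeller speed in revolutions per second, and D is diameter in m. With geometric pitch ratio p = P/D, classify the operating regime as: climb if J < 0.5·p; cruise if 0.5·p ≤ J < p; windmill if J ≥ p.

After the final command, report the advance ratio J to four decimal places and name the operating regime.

set_propeller: D = 1.912 m, P = 1.349 m (p = P/D = 0.705544); state ← (V=0, rpm=0)
throttle_to(8894): rpm ← 8894
set_airspeed(43.72): V ← 43.72 m/s
adjust_airspeed(+4.32): V ← 43.72 +4.32 = 48.04 m/s
set_airspeed(10.51): V ← 10.51 m/s
set_airspeed(16.38): V ← 16.38 m/s
adjust_airspeed(-11.55): V ← 16.38 -11.55 = 4.83 m/s
set_airspeed(30.1): V ← 30.1 m/s
final state: V = 30.1 m/s, rpm = 8894 → n = rpm/60 = 148.233333 rev/s
J = V / (n·D) = 30.1 / (148.233333 × 1.912) = 0.106202
regime bands: climb J<0.3528 | cruise [0.3528, 0.7055) | windmill J≥0.7055
J = 0.1062 → climb

J = 0.1062, regime = climb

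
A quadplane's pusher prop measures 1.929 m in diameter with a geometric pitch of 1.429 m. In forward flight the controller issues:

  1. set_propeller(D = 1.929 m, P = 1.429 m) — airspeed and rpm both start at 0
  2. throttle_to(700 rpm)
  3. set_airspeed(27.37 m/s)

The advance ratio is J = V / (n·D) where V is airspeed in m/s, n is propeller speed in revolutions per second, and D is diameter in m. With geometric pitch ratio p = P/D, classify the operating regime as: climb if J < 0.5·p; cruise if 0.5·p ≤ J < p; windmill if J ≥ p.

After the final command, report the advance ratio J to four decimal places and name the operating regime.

set_propeller: D = 1.929 m, P = 1.429 m (p = P/D = 0.740798); state ← (V=0, rpm=0)
throttle_to(700): rpm ← 700
set_airspeed(27.37): V ← 27.37 m/s
final state: V = 27.37 m/s, rpm = 700 → n = rpm/60 = 11.666667 rev/s
J = V / (n·D) = 27.37 / (11.666667 × 1.929) = 1.216174
regime bands: climb J<0.3704 | cruise [0.3704, 0.7408) | windmill J≥0.7408
J = 1.2162 → windmill

J = 1.2162, regime = windmill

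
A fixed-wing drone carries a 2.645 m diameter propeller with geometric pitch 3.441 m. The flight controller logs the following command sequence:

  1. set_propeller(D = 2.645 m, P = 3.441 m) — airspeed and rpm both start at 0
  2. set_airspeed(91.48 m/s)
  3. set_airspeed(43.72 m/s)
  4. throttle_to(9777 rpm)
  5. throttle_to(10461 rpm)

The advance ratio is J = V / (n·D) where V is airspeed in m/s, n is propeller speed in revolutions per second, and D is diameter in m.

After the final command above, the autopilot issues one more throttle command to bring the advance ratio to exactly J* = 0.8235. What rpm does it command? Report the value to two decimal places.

set_propeller: D = 2.645 m, P = 3.441 m (p = P/D = 1.300945); state ← (V=0, rpm=0)
set_airspeed(91.48): V ← 91.48 m/s
set_airspeed(43.72): V ← 43.72 m/s
throttle_to(9777): rpm ← 9777
throttle_to(10461): rpm ← 10461
final state: V = 43.72 m/s, rpm = 10461 → n = rpm/60 = 174.350000 rev/s
target J* = 0.8235; solve J* = V/(n·D) for n: n = V/(J*·D) = 43.72/(0.8235 × 2.645) = 20.072010 rev/s
rpm = 60·n = 1204.320624

rpm = 1204.32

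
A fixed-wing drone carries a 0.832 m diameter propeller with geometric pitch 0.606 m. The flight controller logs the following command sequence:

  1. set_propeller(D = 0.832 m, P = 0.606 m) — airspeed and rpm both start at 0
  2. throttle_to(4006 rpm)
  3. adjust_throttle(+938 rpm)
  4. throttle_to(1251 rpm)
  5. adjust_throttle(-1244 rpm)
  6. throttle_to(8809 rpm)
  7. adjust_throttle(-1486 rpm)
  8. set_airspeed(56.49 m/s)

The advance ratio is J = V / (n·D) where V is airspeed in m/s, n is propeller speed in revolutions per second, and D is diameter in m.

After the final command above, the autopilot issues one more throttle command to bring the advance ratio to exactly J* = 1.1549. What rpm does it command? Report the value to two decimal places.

rpm = 3527.40

set_propeller: D = 0.832 m, P = 0.606 m (p = P/D = 0.728365); state ← (V=0, rpm=0)
throttle_to(4006): rpm ← 4006
adjust_throttle(+938): rpm ← 4006 +938 = 4944
throttle_to(1251): rpm ← 1251
adjust_throttle(-1244): rpm ← 1251 -1244 = 7
throttle_to(8809): rpm ← 8809
adjust_throttle(-1486): rpm ← 8809 -1486 = 7323
set_airspeed(56.49): V ← 56.49 m/s
final state: V = 56.49 m/s, rpm = 7323 → n = rpm/60 = 122.050000 rev/s
target J* = 1.1549; solve J* = V/(n·D) for n: n = V/(J*·D) = 56.49/(1.1549 × 0.832) = 58.790055 rev/s
rpm = 60·n = 3527.403305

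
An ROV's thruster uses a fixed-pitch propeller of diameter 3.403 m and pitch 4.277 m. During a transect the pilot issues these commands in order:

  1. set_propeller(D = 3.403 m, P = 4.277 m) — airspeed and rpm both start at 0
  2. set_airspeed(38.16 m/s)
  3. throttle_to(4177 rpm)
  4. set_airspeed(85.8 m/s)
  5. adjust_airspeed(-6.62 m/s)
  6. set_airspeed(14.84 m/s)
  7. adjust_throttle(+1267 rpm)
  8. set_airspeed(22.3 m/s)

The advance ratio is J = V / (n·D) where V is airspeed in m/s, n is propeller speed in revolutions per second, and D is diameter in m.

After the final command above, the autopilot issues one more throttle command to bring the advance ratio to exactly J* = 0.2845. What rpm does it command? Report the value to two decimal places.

set_propeller: D = 3.403 m, P = 4.277 m (p = P/D = 1.256832); state ← (V=0, rpm=0)
set_airspeed(38.16): V ← 38.16 m/s
throttle_to(4177): rpm ← 4177
set_airspeed(85.8): V ← 85.8 m/s
adjust_airspeed(-6.62): V ← 85.8 -6.62 = 79.18 m/s
set_airspeed(14.84): V ← 14.84 m/s
adjust_throttle(+1267): rpm ← 4177 +1267 = 5444
set_airspeed(22.3): V ← 22.3 m/s
final state: V = 22.3 m/s, rpm = 5444 → n = rpm/60 = 90.733333 rev/s
target J* = 0.2845; solve J* = V/(n·D) for n: n = V/(J*·D) = 22.3/(0.2845 × 3.403) = 23.033538 rev/s
rpm = 60·n = 1382.012253

rpm = 1382.01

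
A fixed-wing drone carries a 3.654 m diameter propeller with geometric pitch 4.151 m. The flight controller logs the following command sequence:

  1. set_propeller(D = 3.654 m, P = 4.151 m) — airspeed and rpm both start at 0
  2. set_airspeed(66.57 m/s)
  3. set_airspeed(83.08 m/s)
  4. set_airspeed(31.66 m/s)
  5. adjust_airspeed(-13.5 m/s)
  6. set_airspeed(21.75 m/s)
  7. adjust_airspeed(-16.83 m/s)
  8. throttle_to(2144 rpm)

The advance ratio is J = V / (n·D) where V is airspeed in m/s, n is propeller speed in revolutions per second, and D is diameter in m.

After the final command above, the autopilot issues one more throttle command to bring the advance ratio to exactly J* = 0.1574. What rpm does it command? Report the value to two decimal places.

set_propeller: D = 3.654 m, P = 4.151 m (p = P/D = 1.136015); state ← (V=0, rpm=0)
set_airspeed(66.57): V ← 66.57 m/s
set_airspeed(83.08): V ← 83.08 m/s
set_airspeed(31.66): V ← 31.66 m/s
adjust_airspeed(-13.5): V ← 31.66 -13.5 = 18.16 m/s
set_airspeed(21.75): V ← 21.75 m/s
adjust_airspeed(-16.83): V ← 21.75 -16.83 = 4.92 m/s
throttle_to(2144): rpm ← 2144
final state: V = 4.92 m/s, rpm = 2144 → n = rpm/60 = 35.733333 rev/s
target J* = 0.1574; solve J* = V/(n·D) for n: n = V/(J*·D) = 4.92/(0.1574 × 3.654) = 8.554445 rev/s
rpm = 60·n = 513.266692

rpm = 513.27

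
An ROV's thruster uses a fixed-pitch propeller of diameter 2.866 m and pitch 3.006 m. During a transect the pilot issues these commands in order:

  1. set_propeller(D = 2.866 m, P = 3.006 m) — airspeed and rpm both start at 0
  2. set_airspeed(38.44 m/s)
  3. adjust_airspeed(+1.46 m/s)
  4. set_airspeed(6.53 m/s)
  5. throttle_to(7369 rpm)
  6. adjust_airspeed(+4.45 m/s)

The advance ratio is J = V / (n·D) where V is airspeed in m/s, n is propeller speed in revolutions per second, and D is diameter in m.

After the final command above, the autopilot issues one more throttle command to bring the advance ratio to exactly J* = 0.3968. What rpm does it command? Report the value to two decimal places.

rpm = 579.30

set_propeller: D = 2.866 m, P = 3.006 m (p = P/D = 1.048849); state ← (V=0, rpm=0)
set_airspeed(38.44): V ← 38.44 m/s
adjust_airspeed(+1.46): V ← 38.44 +1.46 = 39.9 m/s
set_airspeed(6.53): V ← 6.53 m/s
throttle_to(7369): rpm ← 7369
adjust_airspeed(+4.45): V ← 6.53 +4.45 = 10.98 m/s
final state: V = 10.98 m/s, rpm = 7369 → n = rpm/60 = 122.816667 rev/s
target J* = 0.3968; solve J* = V/(n·D) for n: n = V/(J*·D) = 10.98/(0.3968 × 2.866) = 9.655049 rev/s
rpm = 60·n = 579.302951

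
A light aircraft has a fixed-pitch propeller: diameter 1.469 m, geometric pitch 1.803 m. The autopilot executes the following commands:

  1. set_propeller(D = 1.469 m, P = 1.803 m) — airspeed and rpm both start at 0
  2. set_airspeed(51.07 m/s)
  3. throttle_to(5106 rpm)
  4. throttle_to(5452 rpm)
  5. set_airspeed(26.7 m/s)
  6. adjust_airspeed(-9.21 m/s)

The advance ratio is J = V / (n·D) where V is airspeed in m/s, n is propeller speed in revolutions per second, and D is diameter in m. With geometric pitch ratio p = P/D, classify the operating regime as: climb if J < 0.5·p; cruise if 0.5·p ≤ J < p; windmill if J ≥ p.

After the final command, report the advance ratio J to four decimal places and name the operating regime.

J = 0.1310, regime = climb

set_propeller: D = 1.469 m, P = 1.803 m (p = P/D = 1.227366); state ← (V=0, rpm=0)
set_airspeed(51.07): V ← 51.07 m/s
throttle_to(5106): rpm ← 5106
throttle_to(5452): rpm ← 5452
set_airspeed(26.7): V ← 26.7 m/s
adjust_airspeed(-9.21): V ← 26.7 -9.21 = 17.49 m/s
final state: V = 17.49 m/s, rpm = 5452 → n = rpm/60 = 90.866667 rev/s
J = V / (n·D) = 17.49 / (90.866667 × 1.469) = 0.131028
regime bands: climb J<0.6137 | cruise [0.6137, 1.2274) | windmill J≥1.2274
J = 0.1310 → climb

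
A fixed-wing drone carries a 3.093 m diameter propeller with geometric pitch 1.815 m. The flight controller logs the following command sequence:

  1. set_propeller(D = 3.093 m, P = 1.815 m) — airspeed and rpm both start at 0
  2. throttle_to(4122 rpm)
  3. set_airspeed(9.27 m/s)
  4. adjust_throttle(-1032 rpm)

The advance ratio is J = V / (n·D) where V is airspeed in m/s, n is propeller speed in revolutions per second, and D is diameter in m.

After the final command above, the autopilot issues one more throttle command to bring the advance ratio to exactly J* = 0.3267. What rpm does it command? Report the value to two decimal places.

rpm = 550.43

set_propeller: D = 3.093 m, P = 1.815 m (p = P/D = 0.586809); state ← (V=0, rpm=0)
throttle_to(4122): rpm ← 4122
set_airspeed(9.27): V ← 9.27 m/s
adjust_throttle(-1032): rpm ← 4122 -1032 = 3090
final state: V = 9.27 m/s, rpm = 3090 → n = rpm/60 = 51.500000 rev/s
target J* = 0.3267; solve J* = V/(n·D) for n: n = V/(J*·D) = 9.27/(0.3267 × 3.093) = 9.173830 rev/s
rpm = 60·n = 550.429789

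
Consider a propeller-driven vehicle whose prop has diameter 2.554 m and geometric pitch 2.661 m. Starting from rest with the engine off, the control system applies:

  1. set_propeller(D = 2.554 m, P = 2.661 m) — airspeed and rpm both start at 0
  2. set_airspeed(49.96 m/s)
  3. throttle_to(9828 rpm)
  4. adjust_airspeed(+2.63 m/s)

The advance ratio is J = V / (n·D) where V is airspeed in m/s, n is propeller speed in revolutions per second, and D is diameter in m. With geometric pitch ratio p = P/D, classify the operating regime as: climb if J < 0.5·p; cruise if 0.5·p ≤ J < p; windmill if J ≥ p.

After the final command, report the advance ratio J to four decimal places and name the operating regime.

J = 0.1257, regime = climb

set_propeller: D = 2.554 m, P = 2.661 m (p = P/D = 1.041895); state ← (V=0, rpm=0)
set_airspeed(49.96): V ← 49.96 m/s
throttle_to(9828): rpm ← 9828
adjust_airspeed(+2.63): V ← 49.96 +2.63 = 52.59 m/s
final state: V = 52.59 m/s, rpm = 9828 → n = rpm/60 = 163.800000 rev/s
J = V / (n·D) = 52.59 / (163.800000 × 2.554) = 0.125710
regime bands: climb J<0.5209 | cruise [0.5209, 1.0419) | windmill J≥1.0419
J = 0.1257 → climb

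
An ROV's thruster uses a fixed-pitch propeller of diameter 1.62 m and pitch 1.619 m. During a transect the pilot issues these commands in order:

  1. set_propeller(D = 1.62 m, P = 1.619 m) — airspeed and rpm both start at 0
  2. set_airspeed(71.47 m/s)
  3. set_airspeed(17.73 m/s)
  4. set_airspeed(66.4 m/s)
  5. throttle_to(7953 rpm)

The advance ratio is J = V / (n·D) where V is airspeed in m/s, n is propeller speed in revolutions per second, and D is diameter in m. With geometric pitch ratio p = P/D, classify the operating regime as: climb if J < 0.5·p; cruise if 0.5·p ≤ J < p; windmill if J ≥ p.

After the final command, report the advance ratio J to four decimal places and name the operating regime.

set_propeller: D = 1.62 m, P = 1.619 m (p = P/D = 0.999383); state ← (V=0, rpm=0)
set_airspeed(71.47): V ← 71.47 m/s
set_airspeed(17.73): V ← 17.73 m/s
set_airspeed(66.4): V ← 66.4 m/s
throttle_to(7953): rpm ← 7953
final state: V = 66.4 m/s, rpm = 7953 → n = rpm/60 = 132.550000 rev/s
J = V / (n·D) = 66.4 / (132.550000 × 1.62) = 0.309224
regime bands: climb J<0.4997 | cruise [0.4997, 0.9994) | windmill J≥0.9994
J = 0.3092 → climb

J = 0.3092, regime = climb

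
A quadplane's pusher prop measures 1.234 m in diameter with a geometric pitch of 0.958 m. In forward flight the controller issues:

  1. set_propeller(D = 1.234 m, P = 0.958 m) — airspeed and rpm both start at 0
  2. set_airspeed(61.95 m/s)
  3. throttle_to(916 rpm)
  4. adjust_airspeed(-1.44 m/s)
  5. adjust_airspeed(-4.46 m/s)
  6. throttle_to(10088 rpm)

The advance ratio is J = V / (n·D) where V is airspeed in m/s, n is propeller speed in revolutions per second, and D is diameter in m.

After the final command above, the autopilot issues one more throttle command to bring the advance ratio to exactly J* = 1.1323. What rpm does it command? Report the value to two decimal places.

set_propeller: D = 1.234 m, P = 0.958 m (p = P/D = 0.776337); state ← (V=0, rpm=0)
set_airspeed(61.95): V ← 61.95 m/s
throttle_to(916): rpm ← 916
adjust_airspeed(-1.44): V ← 61.95 -1.44 = 60.51 m/s
adjust_airspeed(-4.46): V ← 60.51 -4.46 = 56.05 m/s
throttle_to(10088): rpm ← 10088
final state: V = 56.05 m/s, rpm = 10088 → n = rpm/60 = 168.133333 rev/s
target J* = 1.1323; solve J* = V/(n·D) for n: n = V/(J*·D) = 56.05/(1.1323 × 1.234) = 40.114275 rev/s
rpm = 60·n = 2406.856514

rpm = 2406.86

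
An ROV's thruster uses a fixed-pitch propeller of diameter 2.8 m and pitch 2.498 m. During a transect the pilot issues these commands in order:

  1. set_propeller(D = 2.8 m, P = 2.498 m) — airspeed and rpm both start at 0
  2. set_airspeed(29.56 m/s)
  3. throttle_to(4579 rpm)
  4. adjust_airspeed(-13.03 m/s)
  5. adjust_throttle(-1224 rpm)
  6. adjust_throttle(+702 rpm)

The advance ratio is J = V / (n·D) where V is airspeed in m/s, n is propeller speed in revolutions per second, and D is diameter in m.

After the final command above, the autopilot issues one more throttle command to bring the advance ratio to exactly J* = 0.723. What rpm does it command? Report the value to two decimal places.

rpm = 489.92

set_propeller: D = 2.8 m, P = 2.498 m (p = P/D = 0.892143); state ← (V=0, rpm=0)
set_airspeed(29.56): V ← 29.56 m/s
throttle_to(4579): rpm ← 4579
adjust_airspeed(-13.03): V ← 29.56 -13.03 = 16.53 m/s
adjust_throttle(-1224): rpm ← 4579 -1224 = 3355
adjust_throttle(+702): rpm ← 3355 +702 = 4057
final state: V = 16.53 m/s, rpm = 4057 → n = rpm/60 = 67.616667 rev/s
target J* = 0.723; solve J* = V/(n·D) for n: n = V/(J*·D) = 16.53/(0.723 × 2.8) = 8.165382 rev/s
rpm = 60·n = 489.922940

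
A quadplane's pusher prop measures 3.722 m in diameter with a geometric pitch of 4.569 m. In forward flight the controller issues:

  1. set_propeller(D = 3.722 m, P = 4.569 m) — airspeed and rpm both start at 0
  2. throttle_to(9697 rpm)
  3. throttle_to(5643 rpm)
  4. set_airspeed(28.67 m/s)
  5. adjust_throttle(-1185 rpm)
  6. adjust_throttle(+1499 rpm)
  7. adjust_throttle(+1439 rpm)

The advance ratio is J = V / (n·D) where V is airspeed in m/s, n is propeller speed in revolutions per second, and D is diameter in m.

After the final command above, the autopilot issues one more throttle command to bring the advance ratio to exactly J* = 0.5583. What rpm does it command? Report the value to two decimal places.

rpm = 827.82

set_propeller: D = 3.722 m, P = 4.569 m (p = P/D = 1.227566); state ← (V=0, rpm=0)
throttle_to(9697): rpm ← 9697
throttle_to(5643): rpm ← 5643
set_airspeed(28.67): V ← 28.67 m/s
adjust_throttle(-1185): rpm ← 5643 -1185 = 4458
adjust_throttle(+1499): rpm ← 4458 +1499 = 5957
adjust_throttle(+1439): rpm ← 5957 +1439 = 7396
final state: V = 28.67 m/s, rpm = 7396 → n = rpm/60 = 123.266667 rev/s
target J* = 0.5583; solve J* = V/(n·D) for n: n = V/(J*·D) = 28.67/(0.5583 × 3.722) = 13.796969 rev/s
rpm = 60·n = 827.818155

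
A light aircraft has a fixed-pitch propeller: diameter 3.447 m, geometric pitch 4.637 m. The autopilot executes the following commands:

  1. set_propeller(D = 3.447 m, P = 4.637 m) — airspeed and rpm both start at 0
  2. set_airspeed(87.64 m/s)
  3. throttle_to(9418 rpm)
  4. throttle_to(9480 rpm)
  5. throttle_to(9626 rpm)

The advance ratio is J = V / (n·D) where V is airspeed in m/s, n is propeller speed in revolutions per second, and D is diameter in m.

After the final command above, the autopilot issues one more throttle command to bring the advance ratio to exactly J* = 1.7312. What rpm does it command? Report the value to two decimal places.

set_propeller: D = 3.447 m, P = 4.637 m (p = P/D = 1.345228); state ← (V=0, rpm=0)
set_airspeed(87.64): V ← 87.64 m/s
throttle_to(9418): rpm ← 9418
throttle_to(9480): rpm ← 9480
throttle_to(9626): rpm ← 9626
final state: V = 87.64 m/s, rpm = 9626 → n = rpm/60 = 160.433333 rev/s
target J* = 1.7312; solve J* = V/(n·D) for n: n = V/(J*·D) = 87.64/(1.7312 × 3.447) = 14.686349 rev/s
rpm = 60·n = 881.180935

rpm = 881.18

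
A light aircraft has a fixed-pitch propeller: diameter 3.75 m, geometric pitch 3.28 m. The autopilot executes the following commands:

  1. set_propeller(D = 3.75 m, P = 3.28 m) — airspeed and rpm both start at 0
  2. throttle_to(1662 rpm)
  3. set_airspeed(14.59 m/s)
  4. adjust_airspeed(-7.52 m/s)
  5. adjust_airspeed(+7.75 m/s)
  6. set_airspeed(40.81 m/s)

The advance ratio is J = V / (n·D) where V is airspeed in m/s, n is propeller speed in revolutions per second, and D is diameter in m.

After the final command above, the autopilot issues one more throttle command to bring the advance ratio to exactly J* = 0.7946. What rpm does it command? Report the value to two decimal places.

rpm = 821.75

set_propeller: D = 3.75 m, P = 3.28 m (p = P/D = 0.874667); state ← (V=0, rpm=0)
throttle_to(1662): rpm ← 1662
set_airspeed(14.59): V ← 14.59 m/s
adjust_airspeed(-7.52): V ← 14.59 -7.52 = 7.07 m/s
adjust_airspeed(+7.75): V ← 7.07 +7.75 = 14.82 m/s
set_airspeed(40.81): V ← 40.81 m/s
final state: V = 40.81 m/s, rpm = 1662 → n = rpm/60 = 27.700000 rev/s
target J* = 0.7946; solve J* = V/(n·D) for n: n = V/(J*·D) = 40.81/(0.7946 × 3.75) = 13.695780 rev/s
rpm = 60·n = 821.746791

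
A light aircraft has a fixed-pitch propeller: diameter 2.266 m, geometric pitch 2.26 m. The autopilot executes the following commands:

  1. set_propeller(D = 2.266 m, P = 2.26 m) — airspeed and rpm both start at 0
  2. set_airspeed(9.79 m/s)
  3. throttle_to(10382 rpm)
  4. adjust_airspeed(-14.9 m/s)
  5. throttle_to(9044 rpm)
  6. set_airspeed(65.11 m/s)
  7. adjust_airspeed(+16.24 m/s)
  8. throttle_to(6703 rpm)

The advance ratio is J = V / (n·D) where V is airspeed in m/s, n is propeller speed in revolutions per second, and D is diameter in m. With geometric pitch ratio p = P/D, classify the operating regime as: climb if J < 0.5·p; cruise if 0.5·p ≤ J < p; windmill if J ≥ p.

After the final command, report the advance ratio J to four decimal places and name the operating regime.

set_propeller: D = 2.266 m, P = 2.26 m (p = P/D = 0.997352); state ← (V=0, rpm=0)
set_airspeed(9.79): V ← 9.79 m/s
throttle_to(10382): rpm ← 10382
adjust_airspeed(-14.9): V ← 9.79 -14.9 = -5.11 m/s
throttle_to(9044): rpm ← 9044
set_airspeed(65.11): V ← 65.11 m/s
adjust_airspeed(+16.24): V ← 65.11 +16.24 = 81.35 m/s
throttle_to(6703): rpm ← 6703
final state: V = 81.35 m/s, rpm = 6703 → n = rpm/60 = 111.716667 rev/s
J = V / (n·D) = 81.35 / (111.716667 × 2.266) = 0.321351
regime bands: climb J<0.4987 | cruise [0.4987, 0.9974) | windmill J≥0.9974
J = 0.3214 → climb

J = 0.3214, regime = climb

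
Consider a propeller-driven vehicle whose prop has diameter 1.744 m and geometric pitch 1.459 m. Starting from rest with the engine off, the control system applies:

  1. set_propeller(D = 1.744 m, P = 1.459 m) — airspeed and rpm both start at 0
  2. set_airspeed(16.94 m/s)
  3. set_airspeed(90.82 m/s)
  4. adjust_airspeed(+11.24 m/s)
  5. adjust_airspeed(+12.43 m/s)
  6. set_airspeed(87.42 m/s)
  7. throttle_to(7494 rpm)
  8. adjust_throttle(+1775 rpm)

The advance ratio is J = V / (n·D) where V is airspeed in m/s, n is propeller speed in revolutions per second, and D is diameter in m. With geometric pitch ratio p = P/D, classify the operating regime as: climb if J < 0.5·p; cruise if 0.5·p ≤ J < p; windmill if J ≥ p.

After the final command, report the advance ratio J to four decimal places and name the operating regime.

set_propeller: D = 1.744 m, P = 1.459 m (p = P/D = 0.836583); state ← (V=0, rpm=0)
set_airspeed(16.94): V ← 16.94 m/s
set_airspeed(90.82): V ← 90.82 m/s
adjust_airspeed(+11.24): V ← 90.82 +11.24 = 102.06 m/s
adjust_airspeed(+12.43): V ← 102.06 +12.43 = 114.49 m/s
set_airspeed(87.42): V ← 87.42 m/s
throttle_to(7494): rpm ← 7494
adjust_throttle(+1775): rpm ← 7494 +1775 = 9269
final state: V = 87.42 m/s, rpm = 9269 → n = rpm/60 = 154.483333 rev/s
J = V / (n·D) = 87.42 / (154.483333 × 1.744) = 0.324476
regime bands: climb J<0.4183 | cruise [0.4183, 0.8366) | windmill J≥0.8366
J = 0.3245 → climb

J = 0.3245, regime = climb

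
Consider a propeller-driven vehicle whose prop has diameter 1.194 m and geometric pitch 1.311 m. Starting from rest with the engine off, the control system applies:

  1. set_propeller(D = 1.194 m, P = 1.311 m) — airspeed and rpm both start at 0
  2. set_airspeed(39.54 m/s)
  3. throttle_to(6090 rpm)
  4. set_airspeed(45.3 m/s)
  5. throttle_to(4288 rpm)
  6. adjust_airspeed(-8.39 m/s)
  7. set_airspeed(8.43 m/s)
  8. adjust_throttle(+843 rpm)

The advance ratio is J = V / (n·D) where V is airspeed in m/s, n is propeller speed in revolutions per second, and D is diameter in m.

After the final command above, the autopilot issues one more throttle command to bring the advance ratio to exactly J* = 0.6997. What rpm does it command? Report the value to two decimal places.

set_propeller: D = 1.194 m, P = 1.311 m (p = P/D = 1.097990); state ← (V=0, rpm=0)
set_airspeed(39.54): V ← 39.54 m/s
throttle_to(6090): rpm ← 6090
set_airspeed(45.3): V ← 45.3 m/s
throttle_to(4288): rpm ← 4288
adjust_airspeed(-8.39): V ← 45.3 -8.39 = 36.91 m/s
set_airspeed(8.43): V ← 8.43 m/s
adjust_throttle(+843): rpm ← 4288 +843 = 5131
final state: V = 8.43 m/s, rpm = 5131 → n = rpm/60 = 85.516667 rev/s
target J* = 0.6997; solve J* = V/(n·D) for n: n = V/(J*·D) = 8.43/(0.6997 × 1.194) = 10.090469 rev/s
rpm = 60·n = 605.428170

rpm = 605.43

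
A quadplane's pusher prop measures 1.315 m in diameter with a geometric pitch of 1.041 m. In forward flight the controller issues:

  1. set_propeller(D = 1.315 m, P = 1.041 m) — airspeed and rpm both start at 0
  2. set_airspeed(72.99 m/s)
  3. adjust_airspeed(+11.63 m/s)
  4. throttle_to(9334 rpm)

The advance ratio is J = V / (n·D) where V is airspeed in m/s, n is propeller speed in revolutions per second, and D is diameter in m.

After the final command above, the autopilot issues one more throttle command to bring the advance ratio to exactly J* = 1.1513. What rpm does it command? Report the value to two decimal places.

rpm = 3353.59

set_propeller: D = 1.315 m, P = 1.041 m (p = P/D = 0.791635); state ← (V=0, rpm=0)
set_airspeed(72.99): V ← 72.99 m/s
adjust_airspeed(+11.63): V ← 72.99 +11.63 = 84.62 m/s
throttle_to(9334): rpm ← 9334
final state: V = 84.62 m/s, rpm = 9334 → n = rpm/60 = 155.566667 rev/s
target J* = 1.1513; solve J* = V/(n·D) for n: n = V/(J*·D) = 84.62/(1.1513 × 1.315) = 55.893173 rev/s
rpm = 60·n = 3353.590370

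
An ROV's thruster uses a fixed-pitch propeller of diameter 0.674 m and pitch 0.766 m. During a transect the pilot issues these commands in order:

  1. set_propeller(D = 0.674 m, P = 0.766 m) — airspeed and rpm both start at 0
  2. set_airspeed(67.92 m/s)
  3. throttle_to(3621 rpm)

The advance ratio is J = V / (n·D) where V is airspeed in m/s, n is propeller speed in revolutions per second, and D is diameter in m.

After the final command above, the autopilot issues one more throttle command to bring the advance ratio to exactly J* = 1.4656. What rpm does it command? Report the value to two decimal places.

set_propeller: D = 0.674 m, P = 0.766 m (p = P/D = 1.136499); state ← (V=0, rpm=0)
set_airspeed(67.92): V ← 67.92 m/s
throttle_to(3621): rpm ← 3621
final state: V = 67.92 m/s, rpm = 3621 → n = rpm/60 = 60.350000 rev/s
target J* = 1.4656; solve J* = V/(n·D) for n: n = V/(J*·D) = 67.92/(1.4656 × 0.674) = 68.757856 rev/s
rpm = 60·n = 4125.471344

rpm = 4125.47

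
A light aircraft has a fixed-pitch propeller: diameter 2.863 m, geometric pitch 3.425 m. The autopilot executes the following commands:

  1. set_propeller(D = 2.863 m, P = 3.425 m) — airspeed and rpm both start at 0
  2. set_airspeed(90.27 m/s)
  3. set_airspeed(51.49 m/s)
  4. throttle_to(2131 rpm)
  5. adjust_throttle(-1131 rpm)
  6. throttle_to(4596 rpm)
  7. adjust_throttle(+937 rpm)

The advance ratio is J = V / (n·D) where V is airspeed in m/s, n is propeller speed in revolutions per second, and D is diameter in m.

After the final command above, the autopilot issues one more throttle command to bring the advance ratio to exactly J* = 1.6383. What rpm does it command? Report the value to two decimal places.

rpm = 658.66

set_propeller: D = 2.863 m, P = 3.425 m (p = P/D = 1.196298); state ← (V=0, rpm=0)
set_airspeed(90.27): V ← 90.27 m/s
set_airspeed(51.49): V ← 51.49 m/s
throttle_to(2131): rpm ← 2131
adjust_throttle(-1131): rpm ← 2131 -1131 = 1000
throttle_to(4596): rpm ← 4596
adjust_throttle(+937): rpm ← 4596 +937 = 5533
final state: V = 51.49 m/s, rpm = 5533 → n = rpm/60 = 92.216667 rev/s
target J* = 1.6383; solve J* = V/(n·D) for n: n = V/(J*·D) = 51.49/(1.6383 × 2.863) = 10.977618 rev/s
rpm = 60·n = 658.657078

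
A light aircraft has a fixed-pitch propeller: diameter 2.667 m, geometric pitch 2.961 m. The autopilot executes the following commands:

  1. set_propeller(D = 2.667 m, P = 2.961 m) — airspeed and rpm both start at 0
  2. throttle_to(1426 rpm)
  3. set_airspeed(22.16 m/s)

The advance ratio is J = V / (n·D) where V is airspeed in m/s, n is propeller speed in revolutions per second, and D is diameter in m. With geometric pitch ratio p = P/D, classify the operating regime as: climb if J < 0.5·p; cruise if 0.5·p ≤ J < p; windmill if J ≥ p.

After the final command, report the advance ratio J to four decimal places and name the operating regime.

set_propeller: D = 2.667 m, P = 2.961 m (p = P/D = 1.110236); state ← (V=0, rpm=0)
throttle_to(1426): rpm ← 1426
set_airspeed(22.16): V ← 22.16 m/s
final state: V = 22.16 m/s, rpm = 1426 → n = rpm/60 = 23.766667 rev/s
J = V / (n·D) = 22.16 / (23.766667 × 2.667) = 0.349606
regime bands: climb J<0.5551 | cruise [0.5551, 1.1102) | windmill J≥1.1102
J = 0.3496 → climb

J = 0.3496, regime = climb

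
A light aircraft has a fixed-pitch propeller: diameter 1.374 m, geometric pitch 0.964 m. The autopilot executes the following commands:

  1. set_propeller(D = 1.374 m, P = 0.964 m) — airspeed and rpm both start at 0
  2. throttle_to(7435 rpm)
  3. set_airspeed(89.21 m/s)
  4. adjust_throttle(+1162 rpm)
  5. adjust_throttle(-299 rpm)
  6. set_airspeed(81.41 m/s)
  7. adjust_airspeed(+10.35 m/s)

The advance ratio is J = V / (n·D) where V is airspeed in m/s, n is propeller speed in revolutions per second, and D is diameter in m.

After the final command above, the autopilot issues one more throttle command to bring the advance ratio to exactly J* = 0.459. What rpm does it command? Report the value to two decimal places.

rpm = 8729.82

set_propeller: D = 1.374 m, P = 0.964 m (p = P/D = 0.701601); state ← (V=0, rpm=0)
throttle_to(7435): rpm ← 7435
set_airspeed(89.21): V ← 89.21 m/s
adjust_throttle(+1162): rpm ← 7435 +1162 = 8597
adjust_throttle(-299): rpm ← 8597 -299 = 8298
set_airspeed(81.41): V ← 81.41 m/s
adjust_airspeed(+10.35): V ← 81.41 +10.35 = 91.76 m/s
final state: V = 91.76 m/s, rpm = 8298 → n = rpm/60 = 138.300000 rev/s
target J* = 0.459; solve J* = V/(n·D) for n: n = V/(J*·D) = 91.76/(0.459 × 1.374) = 145.496983 rev/s
rpm = 60·n = 8729.818953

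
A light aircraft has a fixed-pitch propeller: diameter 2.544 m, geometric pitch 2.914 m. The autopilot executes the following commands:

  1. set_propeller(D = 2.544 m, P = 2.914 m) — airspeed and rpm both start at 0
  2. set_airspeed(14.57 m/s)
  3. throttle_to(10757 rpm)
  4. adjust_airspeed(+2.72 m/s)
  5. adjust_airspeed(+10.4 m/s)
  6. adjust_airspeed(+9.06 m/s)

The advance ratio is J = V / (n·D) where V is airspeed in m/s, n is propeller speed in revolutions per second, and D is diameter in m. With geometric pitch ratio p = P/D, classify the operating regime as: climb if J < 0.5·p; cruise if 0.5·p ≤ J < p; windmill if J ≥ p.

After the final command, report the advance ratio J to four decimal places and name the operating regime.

J = 0.0806, regime = climb

set_propeller: D = 2.544 m, P = 2.914 m (p = P/D = 1.145440); state ← (V=0, rpm=0)
set_airspeed(14.57): V ← 14.57 m/s
throttle_to(10757): rpm ← 10757
adjust_airspeed(+2.72): V ← 14.57 +2.72 = 17.29 m/s
adjust_airspeed(+10.4): V ← 17.29 +10.4 = 27.69 m/s
adjust_airspeed(+9.06): V ← 27.69 +9.06 = 36.75 m/s
final state: V = 36.75 m/s, rpm = 10757 → n = rpm/60 = 179.283333 rev/s
J = V / (n·D) = 36.75 / (179.283333 × 2.544) = 0.080575
regime bands: climb J<0.5727 | cruise [0.5727, 1.1454) | windmill J≥1.1454
J = 0.0806 → climb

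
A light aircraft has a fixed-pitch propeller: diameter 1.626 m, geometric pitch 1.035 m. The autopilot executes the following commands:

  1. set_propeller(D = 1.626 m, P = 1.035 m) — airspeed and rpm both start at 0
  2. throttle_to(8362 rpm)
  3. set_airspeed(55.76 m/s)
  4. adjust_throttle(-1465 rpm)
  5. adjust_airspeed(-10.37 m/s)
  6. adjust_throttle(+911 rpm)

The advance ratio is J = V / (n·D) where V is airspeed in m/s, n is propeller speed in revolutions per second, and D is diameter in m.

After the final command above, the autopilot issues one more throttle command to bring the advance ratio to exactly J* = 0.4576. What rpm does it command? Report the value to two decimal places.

rpm = 3660.20

set_propeller: D = 1.626 m, P = 1.035 m (p = P/D = 0.636531); state ← (V=0, rpm=0)
throttle_to(8362): rpm ← 8362
set_airspeed(55.76): V ← 55.76 m/s
adjust_throttle(-1465): rpm ← 8362 -1465 = 6897
adjust_airspeed(-10.37): V ← 55.76 -10.37 = 45.39 m/s
adjust_throttle(+911): rpm ← 6897 +911 = 7808
final state: V = 45.39 m/s, rpm = 7808 → n = rpm/60 = 130.133333 rev/s
target J* = 0.4576; solve J* = V/(n·D) for n: n = V/(J*·D) = 45.39/(0.4576 × 1.626) = 61.003342 rev/s
rpm = 60·n = 3660.200501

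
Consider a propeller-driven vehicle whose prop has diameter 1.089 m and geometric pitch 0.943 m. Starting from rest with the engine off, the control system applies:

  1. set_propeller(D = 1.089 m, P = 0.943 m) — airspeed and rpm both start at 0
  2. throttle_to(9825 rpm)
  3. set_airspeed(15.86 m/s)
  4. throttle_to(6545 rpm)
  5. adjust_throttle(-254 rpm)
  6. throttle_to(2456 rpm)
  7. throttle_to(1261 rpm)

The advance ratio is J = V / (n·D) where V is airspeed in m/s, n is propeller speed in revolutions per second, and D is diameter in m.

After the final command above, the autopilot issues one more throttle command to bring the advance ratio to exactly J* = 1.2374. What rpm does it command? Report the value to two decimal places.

rpm = 706.18

set_propeller: D = 1.089 m, P = 0.943 m (p = P/D = 0.865932); state ← (V=0, rpm=0)
throttle_to(9825): rpm ← 9825
set_airspeed(15.86): V ← 15.86 m/s
throttle_to(6545): rpm ← 6545
adjust_throttle(-254): rpm ← 6545 -254 = 6291
throttle_to(2456): rpm ← 2456
throttle_to(1261): rpm ← 1261
final state: V = 15.86 m/s, rpm = 1261 → n = rpm/60 = 21.016667 rev/s
target J* = 1.2374; solve J* = V/(n·D) for n: n = V/(J*·D) = 15.86/(1.2374 × 1.089) = 11.769695 rev/s
rpm = 60·n = 706.181672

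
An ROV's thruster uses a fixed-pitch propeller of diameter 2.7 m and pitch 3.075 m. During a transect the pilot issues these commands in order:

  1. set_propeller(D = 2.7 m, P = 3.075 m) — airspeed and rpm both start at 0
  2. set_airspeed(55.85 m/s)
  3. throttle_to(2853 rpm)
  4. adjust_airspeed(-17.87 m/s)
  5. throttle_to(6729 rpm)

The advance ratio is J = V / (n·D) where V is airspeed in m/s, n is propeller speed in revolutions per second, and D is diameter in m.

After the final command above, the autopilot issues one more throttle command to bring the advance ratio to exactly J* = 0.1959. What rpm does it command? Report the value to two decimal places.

rpm = 4308.32

set_propeller: D = 2.7 m, P = 3.075 m (p = P/D = 1.138889); state ← (V=0, rpm=0)
set_airspeed(55.85): V ← 55.85 m/s
throttle_to(2853): rpm ← 2853
adjust_airspeed(-17.87): V ← 55.85 -17.87 = 37.98 m/s
throttle_to(6729): rpm ← 6729
final state: V = 37.98 m/s, rpm = 6729 → n = rpm/60 = 112.150000 rev/s
target J* = 0.1959; solve J* = V/(n·D) for n: n = V/(J*·D) = 37.98/(0.1959 × 2.7) = 71.805343 rev/s
rpm = 60·n = 4308.320572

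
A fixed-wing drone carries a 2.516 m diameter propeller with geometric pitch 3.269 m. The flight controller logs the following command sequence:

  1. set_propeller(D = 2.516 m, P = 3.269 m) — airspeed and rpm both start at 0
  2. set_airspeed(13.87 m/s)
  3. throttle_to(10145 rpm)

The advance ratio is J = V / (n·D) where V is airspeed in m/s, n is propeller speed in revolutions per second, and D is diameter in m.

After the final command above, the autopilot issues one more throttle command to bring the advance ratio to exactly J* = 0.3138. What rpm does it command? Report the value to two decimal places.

rpm = 1054.06

set_propeller: D = 2.516 m, P = 3.269 m (p = P/D = 1.299285); state ← (V=0, rpm=0)
set_airspeed(13.87): V ← 13.87 m/s
throttle_to(10145): rpm ← 10145
final state: V = 13.87 m/s, rpm = 10145 → n = rpm/60 = 169.083333 rev/s
target J* = 0.3138; solve J* = V/(n·D) for n: n = V/(J*·D) = 13.87/(0.3138 × 2.516) = 17.567618 rev/s
rpm = 60·n = 1054.057094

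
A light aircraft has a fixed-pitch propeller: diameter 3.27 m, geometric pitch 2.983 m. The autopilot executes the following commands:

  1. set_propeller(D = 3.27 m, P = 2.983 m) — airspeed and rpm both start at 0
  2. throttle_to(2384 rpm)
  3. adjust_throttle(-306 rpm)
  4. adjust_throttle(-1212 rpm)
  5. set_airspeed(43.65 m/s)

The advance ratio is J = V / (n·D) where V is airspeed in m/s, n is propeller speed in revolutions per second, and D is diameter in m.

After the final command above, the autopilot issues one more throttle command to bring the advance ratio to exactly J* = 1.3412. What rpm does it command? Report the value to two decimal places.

rpm = 597.16

set_propeller: D = 3.27 m, P = 2.983 m (p = P/D = 0.912232); state ← (V=0, rpm=0)
throttle_to(2384): rpm ← 2384
adjust_throttle(-306): rpm ← 2384 -306 = 2078
adjust_throttle(-1212): rpm ← 2078 -1212 = 866
set_airspeed(43.65): V ← 43.65 m/s
final state: V = 43.65 m/s, rpm = 866 → n = rpm/60 = 14.433333 rev/s
target J* = 1.3412; solve J* = V/(n·D) for n: n = V/(J*·D) = 43.65/(1.3412 × 3.27) = 9.952747 rev/s
rpm = 60·n = 597.164801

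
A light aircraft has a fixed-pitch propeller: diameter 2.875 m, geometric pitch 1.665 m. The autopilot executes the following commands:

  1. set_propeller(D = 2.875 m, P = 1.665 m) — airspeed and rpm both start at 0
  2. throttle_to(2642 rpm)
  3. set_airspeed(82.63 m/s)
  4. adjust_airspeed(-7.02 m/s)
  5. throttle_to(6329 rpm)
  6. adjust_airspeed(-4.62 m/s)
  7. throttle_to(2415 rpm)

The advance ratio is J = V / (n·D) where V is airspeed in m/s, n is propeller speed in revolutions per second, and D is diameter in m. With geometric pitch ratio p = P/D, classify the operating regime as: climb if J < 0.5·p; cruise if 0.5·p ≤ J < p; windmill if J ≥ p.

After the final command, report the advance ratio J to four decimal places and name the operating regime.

set_propeller: D = 2.875 m, P = 1.665 m (p = P/D = 0.579130); state ← (V=0, rpm=0)
throttle_to(2642): rpm ← 2642
set_airspeed(82.63): V ← 82.63 m/s
adjust_airspeed(-7.02): V ← 82.63 -7.02 = 75.61 m/s
throttle_to(6329): rpm ← 6329
adjust_airspeed(-4.62): V ← 75.61 -4.62 = 70.99 m/s
throttle_to(2415): rpm ← 2415
final state: V = 70.99 m/s, rpm = 2415 → n = rpm/60 = 40.250000 rev/s
J = V / (n·D) = 70.99 / (40.250000 × 2.875) = 0.613470
regime bands: climb J<0.2896 | cruise [0.2896, 0.5791) | windmill J≥0.5791
J = 0.6135 → windmill

J = 0.6135, regime = windmill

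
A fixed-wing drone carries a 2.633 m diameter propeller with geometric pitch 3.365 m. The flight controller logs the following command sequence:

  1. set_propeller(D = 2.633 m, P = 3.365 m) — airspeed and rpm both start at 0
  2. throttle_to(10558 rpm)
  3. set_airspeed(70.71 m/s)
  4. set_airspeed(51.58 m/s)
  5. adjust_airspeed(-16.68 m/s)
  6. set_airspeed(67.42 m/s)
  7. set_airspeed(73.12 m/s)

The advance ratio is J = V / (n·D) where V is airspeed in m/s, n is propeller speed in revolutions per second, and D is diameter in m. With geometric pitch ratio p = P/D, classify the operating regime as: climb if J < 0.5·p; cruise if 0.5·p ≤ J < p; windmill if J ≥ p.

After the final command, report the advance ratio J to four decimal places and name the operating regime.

J = 0.1578, regime = climb

set_propeller: D = 2.633 m, P = 3.365 m (p = P/D = 1.278010); state ← (V=0, rpm=0)
throttle_to(10558): rpm ← 10558
set_airspeed(70.71): V ← 70.71 m/s
set_airspeed(51.58): V ← 51.58 m/s
adjust_airspeed(-16.68): V ← 51.58 -16.68 = 34.9 m/s
set_airspeed(67.42): V ← 67.42 m/s
set_airspeed(73.12): V ← 73.12 m/s
final state: V = 73.12 m/s, rpm = 10558 → n = rpm/60 = 175.966667 rev/s
J = V / (n·D) = 73.12 / (175.966667 × 2.633) = 0.157817
regime bands: climb J<0.6390 | cruise [0.6390, 1.2780) | windmill J≥1.2780
J = 0.1578 → climb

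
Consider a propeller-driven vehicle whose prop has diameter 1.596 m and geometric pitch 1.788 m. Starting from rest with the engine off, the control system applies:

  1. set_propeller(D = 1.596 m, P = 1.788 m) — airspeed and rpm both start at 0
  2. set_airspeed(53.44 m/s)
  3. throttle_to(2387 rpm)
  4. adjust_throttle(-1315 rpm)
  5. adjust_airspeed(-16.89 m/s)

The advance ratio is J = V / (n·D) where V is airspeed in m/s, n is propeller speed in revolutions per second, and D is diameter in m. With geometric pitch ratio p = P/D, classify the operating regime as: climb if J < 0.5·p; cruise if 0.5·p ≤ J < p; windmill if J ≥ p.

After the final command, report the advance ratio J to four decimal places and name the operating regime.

J = 1.2818, regime = windmill

set_propeller: D = 1.596 m, P = 1.788 m (p = P/D = 1.120301); state ← (V=0, rpm=0)
set_airspeed(53.44): V ← 53.44 m/s
throttle_to(2387): rpm ← 2387
adjust_throttle(-1315): rpm ← 2387 -1315 = 1072
adjust_airspeed(-16.89): V ← 53.44 -16.89 = 36.55 m/s
final state: V = 36.55 m/s, rpm = 1072 → n = rpm/60 = 17.866667 rev/s
J = V / (n·D) = 36.55 / (17.866667 × 1.596) = 1.281773
regime bands: climb J<0.5602 | cruise [0.5602, 1.1203) | windmill J≥1.1203
J = 1.2818 → windmill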